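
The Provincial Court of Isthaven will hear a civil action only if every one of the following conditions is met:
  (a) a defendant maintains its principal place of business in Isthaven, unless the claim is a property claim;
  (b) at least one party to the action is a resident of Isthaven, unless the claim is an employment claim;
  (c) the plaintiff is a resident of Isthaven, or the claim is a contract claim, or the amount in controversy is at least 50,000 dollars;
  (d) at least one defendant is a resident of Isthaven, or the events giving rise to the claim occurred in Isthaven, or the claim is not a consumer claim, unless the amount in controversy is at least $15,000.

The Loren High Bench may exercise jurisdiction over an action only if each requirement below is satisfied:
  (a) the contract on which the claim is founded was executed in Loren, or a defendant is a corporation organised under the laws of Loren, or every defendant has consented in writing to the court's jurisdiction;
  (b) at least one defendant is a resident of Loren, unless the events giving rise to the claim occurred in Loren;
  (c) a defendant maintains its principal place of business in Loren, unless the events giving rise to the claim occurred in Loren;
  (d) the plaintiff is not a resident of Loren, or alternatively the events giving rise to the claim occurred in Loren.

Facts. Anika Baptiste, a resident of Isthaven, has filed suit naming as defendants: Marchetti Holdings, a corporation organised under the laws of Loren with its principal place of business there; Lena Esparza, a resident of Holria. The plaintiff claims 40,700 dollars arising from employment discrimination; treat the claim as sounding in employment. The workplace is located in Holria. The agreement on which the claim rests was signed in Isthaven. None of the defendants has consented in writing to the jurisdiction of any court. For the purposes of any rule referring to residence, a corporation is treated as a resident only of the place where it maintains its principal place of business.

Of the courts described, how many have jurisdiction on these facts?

The Provincial Court of Isthaven:
  (a) The corporate defendant(s) have their principal place of business in Loren, not Isthaven. Nor does the 'unless' clause help: the claim is an employment claim, not a property claim. Not satisfied.
  (b) Anika Baptiste resides in Isthaven. Met.
  (c) The plaintiff resides in Isthaven — that alternative is enough. Condition met.
  (d) The claim is an employment claim, not a consumer claim — that alternative is enough. Condition met.
  → The court lacks jurisdiction.
The Loren High Bench:
  (a) Marchetti Holdings is organised under the laws of Loren, so one alternative holds. Met.
  (b) Marchetti Holdings resides in Loren. Condition met.
  (c) Marchetti Holdings has its principal place of business in Loren. Met.
  (d) The plaintiff resides in Isthaven, which is not Loren, which satisfies one of the alternatives. Met.
  → Jurisdiction lies.
Courts with jurisdiction: the Loren High Bench — 1 in total.

1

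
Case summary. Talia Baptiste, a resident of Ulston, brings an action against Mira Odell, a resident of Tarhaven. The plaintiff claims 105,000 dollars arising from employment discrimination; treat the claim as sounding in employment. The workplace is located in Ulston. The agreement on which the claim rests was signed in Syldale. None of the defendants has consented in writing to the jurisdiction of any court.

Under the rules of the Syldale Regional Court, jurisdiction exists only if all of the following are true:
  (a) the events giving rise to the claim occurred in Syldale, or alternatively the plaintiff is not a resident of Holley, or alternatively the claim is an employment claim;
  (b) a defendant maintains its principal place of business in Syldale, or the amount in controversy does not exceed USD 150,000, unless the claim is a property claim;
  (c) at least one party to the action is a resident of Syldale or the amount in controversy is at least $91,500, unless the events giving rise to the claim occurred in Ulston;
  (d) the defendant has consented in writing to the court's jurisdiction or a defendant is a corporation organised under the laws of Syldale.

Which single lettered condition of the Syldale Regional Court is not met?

The Syldale Regional Court:
  (a) The plaintiff resides in Ulston, which is not Holley — that alternative is enough. Met.
  (b) The amount in controversy is $105,000, within the $150,000 ceiling, so one alternative holds. Satisfied.
  (c) The amount in controversy is 105,000 dollars, which meets the 91,500 dollars floor, which satisfies one of the alternatives. Met.
  (d) No such written consent has been filed; no defendant is a corporation — no alternative holds. Fails.
Only condition (d) fails.

(d)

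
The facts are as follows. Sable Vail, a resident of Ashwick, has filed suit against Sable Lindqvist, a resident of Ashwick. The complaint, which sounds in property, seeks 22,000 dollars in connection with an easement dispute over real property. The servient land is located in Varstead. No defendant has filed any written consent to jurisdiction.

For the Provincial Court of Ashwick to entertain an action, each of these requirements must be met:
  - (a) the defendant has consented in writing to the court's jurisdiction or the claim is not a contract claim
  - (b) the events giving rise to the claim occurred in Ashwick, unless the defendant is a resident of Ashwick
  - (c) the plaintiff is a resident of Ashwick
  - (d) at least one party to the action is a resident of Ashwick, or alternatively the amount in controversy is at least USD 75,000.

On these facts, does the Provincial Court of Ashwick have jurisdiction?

Yes

The Provincial Court of Ashwick:
  (a) The claim is a property claim, not a contract claim, so one alternative holds. Condition met.
  (b) The operative events occurred in Varstead, not Ashwick. But the defendant resides in Ashwick, and the 'unless' clause therefore excuses the requirement. Met.
  (c) The plaintiff resides in Ashwick. Met.
  (d) Sable Vail resides in Ashwick, so one alternative holds. Condition met.
  → Jurisdiction lies.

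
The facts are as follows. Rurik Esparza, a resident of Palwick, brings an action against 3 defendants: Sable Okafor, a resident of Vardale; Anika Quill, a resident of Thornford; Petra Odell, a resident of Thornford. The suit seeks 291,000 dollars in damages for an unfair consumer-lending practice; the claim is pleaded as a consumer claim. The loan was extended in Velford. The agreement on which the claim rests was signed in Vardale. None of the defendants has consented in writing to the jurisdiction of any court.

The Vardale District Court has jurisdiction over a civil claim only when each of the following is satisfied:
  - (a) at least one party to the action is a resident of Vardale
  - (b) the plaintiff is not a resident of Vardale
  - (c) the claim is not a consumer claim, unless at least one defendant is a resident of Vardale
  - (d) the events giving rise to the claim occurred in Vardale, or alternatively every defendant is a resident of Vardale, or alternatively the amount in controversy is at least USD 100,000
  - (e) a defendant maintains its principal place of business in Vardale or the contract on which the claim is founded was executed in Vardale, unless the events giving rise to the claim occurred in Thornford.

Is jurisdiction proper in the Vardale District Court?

The Vardale District Court:
  (a) Sable Okafor resides in Vardale. Condition met.
  (b) The plaintiff resides in Palwick, which is not Vardale. Satisfied.
  (c) The claim is a consumer claim. However, Sable Okafor resides in Vardale, so the 'unless' proviso supplies this condition. Satisfied.
  (d) The amount in controversy is USD 291,000, which meets the USD 100,000 floor, so this disjunct is met. Met.
  (e) The contract was executed in Vardale — that alternative is enough. Condition met.
  → All conditions met; jurisdiction exists.

Yes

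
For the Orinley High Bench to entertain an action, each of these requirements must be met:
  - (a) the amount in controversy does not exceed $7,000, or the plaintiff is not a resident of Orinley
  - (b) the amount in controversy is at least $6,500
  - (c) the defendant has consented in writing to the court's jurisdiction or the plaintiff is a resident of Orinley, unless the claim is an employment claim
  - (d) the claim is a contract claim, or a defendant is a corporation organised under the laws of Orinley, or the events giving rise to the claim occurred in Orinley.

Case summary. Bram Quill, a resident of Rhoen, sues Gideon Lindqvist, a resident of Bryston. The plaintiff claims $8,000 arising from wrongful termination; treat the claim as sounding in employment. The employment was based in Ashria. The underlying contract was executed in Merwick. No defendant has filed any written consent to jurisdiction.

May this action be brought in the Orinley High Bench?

No

The Orinley High Bench:
  (a) The plaintiff resides in Rhoen, which is not Orinley, which satisfies one of the alternatives. Met.
  (b) The amount in controversy is 8,000 dollars, which meets the 6,500 dollars floor. Met.
  (c) No such written consent has been filed; the plaintiff resides in Rhoen, not Orinley — no alternative holds. However, the claim is an employment claim, so the 'unless' proviso supplies this condition. Satisfied.
  (d) The claim is an employment claim, not a contract claim; no defendant is a corporation; the operative events occurred in Ashria, not Orinley — no alternative holds. Fails.
  → No jurisdiction.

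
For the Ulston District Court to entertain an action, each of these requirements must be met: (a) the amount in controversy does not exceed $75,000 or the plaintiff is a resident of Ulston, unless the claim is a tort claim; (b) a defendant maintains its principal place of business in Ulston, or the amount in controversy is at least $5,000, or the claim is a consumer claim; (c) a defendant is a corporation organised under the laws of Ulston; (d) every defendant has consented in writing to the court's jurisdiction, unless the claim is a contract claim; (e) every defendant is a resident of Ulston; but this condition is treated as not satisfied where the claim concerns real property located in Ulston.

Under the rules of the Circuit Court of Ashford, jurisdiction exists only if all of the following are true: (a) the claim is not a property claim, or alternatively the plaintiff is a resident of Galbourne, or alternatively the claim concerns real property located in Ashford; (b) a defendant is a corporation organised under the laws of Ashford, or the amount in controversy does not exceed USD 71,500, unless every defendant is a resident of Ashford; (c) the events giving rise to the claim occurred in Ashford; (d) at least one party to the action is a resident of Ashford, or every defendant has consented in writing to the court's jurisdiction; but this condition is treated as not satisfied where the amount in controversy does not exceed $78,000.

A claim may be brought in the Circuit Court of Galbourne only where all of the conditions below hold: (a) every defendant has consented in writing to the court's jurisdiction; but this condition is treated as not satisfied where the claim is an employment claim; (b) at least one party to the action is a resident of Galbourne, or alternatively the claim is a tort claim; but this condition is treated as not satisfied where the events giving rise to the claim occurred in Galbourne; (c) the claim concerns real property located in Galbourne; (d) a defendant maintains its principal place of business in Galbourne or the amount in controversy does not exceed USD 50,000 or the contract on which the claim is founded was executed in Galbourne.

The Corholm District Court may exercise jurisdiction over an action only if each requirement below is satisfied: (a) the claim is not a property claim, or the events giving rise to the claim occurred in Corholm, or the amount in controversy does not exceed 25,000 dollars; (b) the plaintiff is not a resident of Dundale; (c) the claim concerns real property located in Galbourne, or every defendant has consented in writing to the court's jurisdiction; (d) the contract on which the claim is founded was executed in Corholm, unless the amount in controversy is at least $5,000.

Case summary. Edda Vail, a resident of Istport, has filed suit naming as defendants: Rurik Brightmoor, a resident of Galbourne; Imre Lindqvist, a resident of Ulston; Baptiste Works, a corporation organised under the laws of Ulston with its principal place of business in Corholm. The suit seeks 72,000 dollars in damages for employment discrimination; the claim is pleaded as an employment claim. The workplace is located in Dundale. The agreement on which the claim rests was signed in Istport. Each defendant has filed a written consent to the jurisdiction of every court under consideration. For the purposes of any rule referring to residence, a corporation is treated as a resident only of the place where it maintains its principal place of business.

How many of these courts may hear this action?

1

The Ulston District Court:
  (a) The amount in controversy is $72,000, within the USD 75,000 ceiling, which satisfies one of the alternatives. Condition met.
  (b) The amount in controversy is $72,000, which meets the $5,000 floor — that alternative is enough. Met.
  (c) Baptiste Works is organised under the laws of Ulston. Satisfied.
  (d) Every defendant has filed written consent. Met.
  (e) The defendants reside as follows — Rurik Brightmoor in Galbourne, Imre Lindqvist in Ulston, Baptiste Works in Corholm — not all in Ulston. Fails.
  → At least one condition fails; no jurisdiction.
The Circuit Court of Ashford:
  (a) The claim is an employment claim, not a property claim — that alternative is enough. Met.
  (b) The corporate defendant(s) are organised in Ulston, not Ashford; the amount in controversy is USD 72,000, above the 71,500 dollars ceiling — no alternative holds. Nor does the 'unless' clause help: the defendants reside as follows — Rurik Brightmoor in Galbourne, Imre Lindqvist in Ulston, Baptiste Works in Corholm — not all in Ashford. Not met.
  (c) The operative events occurred in Dundale, not Ashford. Condition not met.
  (d) Every defendant has filed written consent, so one alternative holds. However, the amount in controversy is USD 72,000, within the $78,000 ceiling, which falls within the stated exception and so defeats the condition. Not met.
  → Not every requirement is met — no jurisdiction.
The Circuit Court of Galbourne:
  (a) Every defendant has filed written consent. However, the claim is an employment claim, which falls within the stated exception and so defeats the condition. Not met.
  (b) Rurik Brightmoor resides in Galbourne — that alternative is enough. The carve-out does not apply: the operative events occurred in Dundale, not Galbourne. Satisfied.
  (c) The claim does not concern real property. Not met.
  (d) The corporate defendant(s) have their principal place of business in Corholm, not Galbourne; the amount in controversy is 72,000 dollars, above the $50,000 ceiling; the contract was executed in Istport, not Galbourne — every alternative fails. Not met.
  → The court lacks jurisdiction.
The Corholm District Court:
  (a) The claim is an employment claim, not a property claim, which satisfies one of the alternatives. Satisfied.
  (b) The plaintiff resides in Istport, which is not Dundale. Satisfied.
  (c) Every defendant has filed written consent, which satisfies one of the alternatives. Satisfied.
  (d) The contract was executed in Istport, not Corholm. The proviso rescues it, though: the amount in controversy is 72,000 dollars, which meets the 5,000 dollars floor. Met.
  → All conditions met; jurisdiction exists.
Courts with jurisdiction: the Corholm District Court — 1 in total.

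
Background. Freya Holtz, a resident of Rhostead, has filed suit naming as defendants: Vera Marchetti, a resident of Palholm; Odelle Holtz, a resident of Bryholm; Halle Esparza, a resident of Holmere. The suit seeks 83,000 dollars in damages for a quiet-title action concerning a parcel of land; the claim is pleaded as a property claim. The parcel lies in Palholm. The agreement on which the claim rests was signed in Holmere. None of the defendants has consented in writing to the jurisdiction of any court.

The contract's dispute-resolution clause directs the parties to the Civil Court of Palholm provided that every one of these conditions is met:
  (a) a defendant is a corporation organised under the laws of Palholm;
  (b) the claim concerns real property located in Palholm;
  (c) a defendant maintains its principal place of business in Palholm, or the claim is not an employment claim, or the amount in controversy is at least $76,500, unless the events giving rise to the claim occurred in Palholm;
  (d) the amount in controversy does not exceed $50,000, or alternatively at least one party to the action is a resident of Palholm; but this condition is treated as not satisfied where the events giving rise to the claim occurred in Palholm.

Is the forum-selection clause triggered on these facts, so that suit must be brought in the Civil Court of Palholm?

No

The Civil Court of Palholm:
  (a) No defendant is a corporation. Fails.
  (b) The property lies in Palholm. Met.
  (c) The claim is a property claim, not an employment claim, which satisfies one of the alternatives. Met.
  (d) Vera Marchetti resides in Palholm, so this disjunct is met. But the carve-out bites: the operative events occurred in Palholm. Condition not met.
  → The clause does not apply.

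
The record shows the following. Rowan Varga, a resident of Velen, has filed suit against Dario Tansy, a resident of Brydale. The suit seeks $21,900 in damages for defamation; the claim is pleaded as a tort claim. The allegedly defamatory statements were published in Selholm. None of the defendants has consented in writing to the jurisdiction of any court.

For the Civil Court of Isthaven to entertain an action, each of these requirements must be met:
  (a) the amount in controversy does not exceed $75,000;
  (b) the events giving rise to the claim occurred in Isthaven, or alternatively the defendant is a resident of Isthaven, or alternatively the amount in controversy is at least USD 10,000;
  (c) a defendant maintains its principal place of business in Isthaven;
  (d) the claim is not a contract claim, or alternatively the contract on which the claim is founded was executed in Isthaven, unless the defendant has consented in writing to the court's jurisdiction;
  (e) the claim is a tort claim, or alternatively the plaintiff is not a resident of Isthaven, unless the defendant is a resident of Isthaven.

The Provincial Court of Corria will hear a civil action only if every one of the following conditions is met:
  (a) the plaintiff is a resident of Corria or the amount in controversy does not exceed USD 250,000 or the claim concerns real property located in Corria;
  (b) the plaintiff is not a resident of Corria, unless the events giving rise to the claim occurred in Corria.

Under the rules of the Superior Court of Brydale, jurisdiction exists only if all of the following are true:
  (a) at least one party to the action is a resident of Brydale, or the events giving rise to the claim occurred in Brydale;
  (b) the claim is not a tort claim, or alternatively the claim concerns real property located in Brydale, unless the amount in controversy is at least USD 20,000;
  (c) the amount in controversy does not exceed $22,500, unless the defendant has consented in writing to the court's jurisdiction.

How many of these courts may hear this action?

2

The Civil Court of Isthaven:
  (a) The amount in controversy is $21,900, within the $75,000 ceiling. Satisfied.
  (b) The amount in controversy is 21,900 dollars, which meets the 10,000 dollars floor, so this disjunct is met. Satisfied.
  (c) No defendant is a corporation. Not met.
  (d) The claim is a tort claim, not a contract claim, so this disjunct is met. Satisfied.
  (e) The claim is a tort claim — that alternative is enough. Condition met.
  → No jurisdiction.
The Provincial Court of Corria:
  (a) The amount in controversy is 21,900 dollars, within the $250,000 ceiling, which satisfies one of the alternatives. Satisfied.
  (b) The plaintiff resides in Velen, which is not Corria. Satisfied.
  → The court has jurisdiction.
The Superior Court of Brydale:
  (a) Dario Tansy resides in Brydale, so one alternative holds. Condition met.
  (b) The claim is a tort claim; the claim does not concern real property — every alternative fails. The proviso rescues it, though: the amount in controversy is USD 21,900, which meets the $20,000 floor. Satisfied.
  (c) The amount in controversy is $21,900, within the USD 22,500 ceiling. Met.
  → The court has jurisdiction.
Courts with jurisdiction: the Provincial Court of Corria, the Superior Court of Brydale — 2 in total.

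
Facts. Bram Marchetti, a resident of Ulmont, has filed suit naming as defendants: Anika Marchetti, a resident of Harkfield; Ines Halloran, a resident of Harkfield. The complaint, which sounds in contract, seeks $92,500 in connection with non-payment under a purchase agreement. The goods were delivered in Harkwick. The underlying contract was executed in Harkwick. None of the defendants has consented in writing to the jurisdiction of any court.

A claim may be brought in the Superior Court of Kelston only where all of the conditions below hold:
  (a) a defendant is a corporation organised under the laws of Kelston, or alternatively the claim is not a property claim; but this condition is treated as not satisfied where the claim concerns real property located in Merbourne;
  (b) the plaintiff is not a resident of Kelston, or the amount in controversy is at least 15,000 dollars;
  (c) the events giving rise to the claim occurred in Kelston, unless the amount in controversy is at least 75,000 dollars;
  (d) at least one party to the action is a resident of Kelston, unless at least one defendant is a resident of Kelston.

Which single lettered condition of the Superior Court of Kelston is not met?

(d)

The Superior Court of Kelston:
  (a) The claim is a contract claim, not a property claim, so one alternative holds. The carve-out does not apply: the claim does not concern real property. Met.
  (b) The plaintiff resides in Ulmont, which is not Kelston, so one alternative holds. Satisfied.
  (c) The operative events occurred in Harkwick, not Kelston. But the amount in controversy is USD 92,500, which meets the $75,000 floor, and the 'unless' clause therefore excuses the requirement. Condition met.
  (d) No party resides in Kelston. And no defendant resides in Kelston (they reside in Harkfield, Harkfield), so the proviso does not save it. Fails.
Only condition (d) fails.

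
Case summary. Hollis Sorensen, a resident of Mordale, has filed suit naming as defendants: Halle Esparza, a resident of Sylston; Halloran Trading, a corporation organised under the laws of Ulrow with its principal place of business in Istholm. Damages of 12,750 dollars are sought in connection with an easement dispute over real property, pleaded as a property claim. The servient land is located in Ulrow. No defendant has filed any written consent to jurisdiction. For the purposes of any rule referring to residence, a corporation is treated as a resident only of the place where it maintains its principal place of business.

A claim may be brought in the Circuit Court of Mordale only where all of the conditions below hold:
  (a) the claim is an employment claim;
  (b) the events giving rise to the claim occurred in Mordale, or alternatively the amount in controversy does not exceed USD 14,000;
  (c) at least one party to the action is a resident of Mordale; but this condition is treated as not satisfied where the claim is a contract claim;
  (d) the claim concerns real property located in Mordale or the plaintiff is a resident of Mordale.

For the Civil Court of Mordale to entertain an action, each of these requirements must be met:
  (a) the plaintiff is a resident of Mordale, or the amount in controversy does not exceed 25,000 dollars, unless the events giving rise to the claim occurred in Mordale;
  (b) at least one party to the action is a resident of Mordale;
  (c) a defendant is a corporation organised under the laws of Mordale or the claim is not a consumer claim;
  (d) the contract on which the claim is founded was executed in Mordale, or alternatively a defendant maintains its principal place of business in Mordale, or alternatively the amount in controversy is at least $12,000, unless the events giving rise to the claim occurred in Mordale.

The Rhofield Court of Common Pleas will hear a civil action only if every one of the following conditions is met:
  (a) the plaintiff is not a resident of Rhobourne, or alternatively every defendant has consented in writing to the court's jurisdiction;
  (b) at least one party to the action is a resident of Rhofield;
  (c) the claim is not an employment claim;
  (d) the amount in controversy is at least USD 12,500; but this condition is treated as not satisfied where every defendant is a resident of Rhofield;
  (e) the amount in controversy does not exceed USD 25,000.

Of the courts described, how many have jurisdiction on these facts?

The Circuit Court of Mordale:
  (a) The claim is a property claim, not an employment claim. Not met.
  (b) The amount in controversy is USD 12,750, within the 14,000 dollars ceiling, which satisfies one of the alternatives. Met.
  (c) Hollis Sorensen resides in Mordale. And the carve-out is inapplicable — the claim is a property claim, not a contract claim. Satisfied.
  (d) The plaintiff resides in Mordale, so one alternative holds. Condition met.
  → At least one condition fails; no jurisdiction.
The Civil Court of Mordale:
  (a) The plaintiff resides in Mordale, so one alternative holds. Met.
  (b) Hollis Sorensen resides in Mordale. Condition met.
  (c) The claim is a property claim, not a consumer claim, which satisfies one of the alternatives. Condition met.
  (d) The amount in controversy is $12,750, which meets the $12,000 floor, so this disjunct is met. Condition met.
  → Jurisdiction lies.
The Rhofield Court of Common Pleas:
  (a) The plaintiff resides in Mordale, which is not Rhobourne, so this disjunct is met. Condition met.
  (b) No party resides in Rhofield. Fails.
  (c) The claim is a property claim, not an employment claim. Condition met.
  (d) The amount in controversy is 12,750 dollars, which meets the $12,500 floor. The exception is not triggered, since the defendants reside as follows — Halle Esparza in Sylston, Halloran Trading in Istholm — not all in Rhofield. Condition met.
  (e) The amount in controversy is USD 12,750, within the $25,000 ceiling. Condition met.
  → The court lacks jurisdiction.
Courts with jurisdiction: the Civil Court of Mordale — 1 in total.

1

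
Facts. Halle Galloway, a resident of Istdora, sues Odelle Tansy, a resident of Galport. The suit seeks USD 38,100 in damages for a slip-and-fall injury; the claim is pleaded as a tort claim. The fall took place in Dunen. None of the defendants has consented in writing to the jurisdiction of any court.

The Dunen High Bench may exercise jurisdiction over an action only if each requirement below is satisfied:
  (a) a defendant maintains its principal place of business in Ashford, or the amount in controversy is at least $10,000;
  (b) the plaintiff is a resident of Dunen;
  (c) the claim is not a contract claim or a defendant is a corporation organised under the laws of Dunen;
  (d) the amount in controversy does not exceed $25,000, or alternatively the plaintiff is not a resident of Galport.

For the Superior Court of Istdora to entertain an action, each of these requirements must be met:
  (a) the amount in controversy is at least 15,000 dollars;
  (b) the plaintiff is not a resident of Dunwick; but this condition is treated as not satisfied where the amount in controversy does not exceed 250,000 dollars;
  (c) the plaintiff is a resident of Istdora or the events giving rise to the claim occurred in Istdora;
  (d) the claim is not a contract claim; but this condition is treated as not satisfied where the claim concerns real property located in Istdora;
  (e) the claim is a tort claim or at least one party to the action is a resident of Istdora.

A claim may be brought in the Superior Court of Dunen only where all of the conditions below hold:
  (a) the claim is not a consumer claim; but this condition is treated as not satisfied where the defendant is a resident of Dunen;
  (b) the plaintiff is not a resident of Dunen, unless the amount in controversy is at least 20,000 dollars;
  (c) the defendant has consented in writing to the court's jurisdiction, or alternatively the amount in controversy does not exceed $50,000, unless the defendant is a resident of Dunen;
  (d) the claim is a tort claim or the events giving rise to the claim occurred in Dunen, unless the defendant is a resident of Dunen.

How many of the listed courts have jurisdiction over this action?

1

The Dunen High Bench:
  (a) The amount in controversy is USD 38,100, which meets the 10,000 dollars floor, which satisfies one of the alternatives. Met.
  (b) The plaintiff resides in Istdora, not Dunen. Fails.
  (c) The claim is a tort claim, not a contract claim, which satisfies one of the alternatives. Met.
  (d) The plaintiff resides in Istdora, which is not Galport — that alternative is enough. Met.
  → Not every requirement is met — no jurisdiction.
The Superior Court of Istdora:
  (a) The amount in controversy is 38,100 dollars, which meets the 15,000 dollars floor. Met.
  (b) The plaintiff resides in Istdora, which is not Dunwick. But the amount in controversy is 38,100 dollars, within the $250,000 ceiling, triggering the carve-out and defeating this condition. Not met.
  (c) The plaintiff resides in Istdora, so one alternative holds. Satisfied.
  (d) The claim is a tort claim, not a contract claim. The exception is not triggered, since the claim does not concern real property. Met.
  (e) The claim is a tort claim — that alternative is enough. Met.
  → At least one condition fails; no jurisdiction.
The Superior Court of Dunen:
  (a) The claim is a tort claim, not a consumer claim. And the carve-out is inapplicable — the defendant resides in Galport, not Dunen. Satisfied.
  (b) The plaintiff resides in Istdora, which is not Dunen. Satisfied.
  (c) The amount in controversy is USD 38,100, within the USD 50,000 ceiling, which satisfies one of the alternatives. Met.
  (d) The claim is a tort claim, so this disjunct is met. Satisfied.
  → The court has jurisdiction.
Courts with jurisdiction: the Superior Court of Dunen — 1 in total.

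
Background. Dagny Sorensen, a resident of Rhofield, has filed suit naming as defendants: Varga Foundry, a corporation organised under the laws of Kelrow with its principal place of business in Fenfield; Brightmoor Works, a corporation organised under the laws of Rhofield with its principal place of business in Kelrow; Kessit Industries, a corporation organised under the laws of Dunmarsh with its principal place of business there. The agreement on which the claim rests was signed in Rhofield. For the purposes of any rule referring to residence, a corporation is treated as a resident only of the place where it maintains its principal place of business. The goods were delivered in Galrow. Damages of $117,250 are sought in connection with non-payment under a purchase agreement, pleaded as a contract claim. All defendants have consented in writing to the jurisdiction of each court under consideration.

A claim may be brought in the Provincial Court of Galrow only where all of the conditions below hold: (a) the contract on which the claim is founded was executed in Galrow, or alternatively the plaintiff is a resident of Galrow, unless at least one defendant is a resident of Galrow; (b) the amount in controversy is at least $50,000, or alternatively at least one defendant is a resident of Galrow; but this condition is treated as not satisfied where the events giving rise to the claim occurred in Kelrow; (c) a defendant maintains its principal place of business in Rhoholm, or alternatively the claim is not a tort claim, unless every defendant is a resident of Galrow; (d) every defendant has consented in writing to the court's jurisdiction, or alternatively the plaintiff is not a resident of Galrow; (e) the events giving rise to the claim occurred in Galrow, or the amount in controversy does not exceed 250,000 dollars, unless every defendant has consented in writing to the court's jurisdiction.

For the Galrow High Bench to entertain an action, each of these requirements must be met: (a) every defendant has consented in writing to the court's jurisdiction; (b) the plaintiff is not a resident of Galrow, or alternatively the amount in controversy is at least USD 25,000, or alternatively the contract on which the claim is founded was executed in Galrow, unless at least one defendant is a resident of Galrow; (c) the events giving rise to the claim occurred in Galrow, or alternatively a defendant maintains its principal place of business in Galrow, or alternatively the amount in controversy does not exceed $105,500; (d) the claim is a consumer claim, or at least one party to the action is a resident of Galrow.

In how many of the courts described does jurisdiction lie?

0

The Provincial Court of Galrow:
  (a) The contract was executed in Rhofield, not Galrow; the plaintiff resides in Rhofield, not Galrow — every alternative fails. The proviso offers no rescue either, since no defendant resides in Galrow (they reside in Fenfield, Kelrow, Dunmarsh). Fails.
  (b) The amount in controversy is $117,250, which meets the $50,000 floor, so this disjunct is met. The carve-out does not apply: the operative events occurred in Galrow, not Kelrow. Satisfied.
  (c) The claim is a contract claim, not a tort claim, which satisfies one of the alternatives. Condition met.
  (d) Every defendant has filed written consent, so this disjunct is met. Satisfied.
  (e) The operative events occurred in Galrow — that alternative is enough. Satisfied.
  → At least one condition fails; no jurisdiction.
The Galrow High Bench:
  (a) Every defendant has filed written consent. Met.
  (b) The plaintiff resides in Rhofield, which is not Galrow — that alternative is enough. Satisfied.
  (c) The operative events occurred in Galrow — that alternative is enough. Condition met.
  (d) The claim is a contract claim, not a consumer claim; no party resides in Galrow — no alternative holds. Not satisfied.
  → At least one condition fails; no jurisdiction.
No court satisfies all of its conditions.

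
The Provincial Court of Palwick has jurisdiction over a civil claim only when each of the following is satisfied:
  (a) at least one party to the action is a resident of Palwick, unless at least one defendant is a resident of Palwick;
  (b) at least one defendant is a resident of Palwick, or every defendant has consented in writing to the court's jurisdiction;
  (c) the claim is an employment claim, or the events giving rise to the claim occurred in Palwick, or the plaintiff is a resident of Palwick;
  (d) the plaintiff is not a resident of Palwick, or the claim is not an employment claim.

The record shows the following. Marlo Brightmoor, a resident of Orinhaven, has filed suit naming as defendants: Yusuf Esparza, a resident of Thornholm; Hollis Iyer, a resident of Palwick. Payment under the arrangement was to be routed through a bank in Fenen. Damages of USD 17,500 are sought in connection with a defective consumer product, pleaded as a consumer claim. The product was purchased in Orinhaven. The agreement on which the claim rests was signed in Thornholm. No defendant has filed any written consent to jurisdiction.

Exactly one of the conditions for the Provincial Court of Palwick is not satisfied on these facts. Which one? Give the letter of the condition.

(c)

The Provincial Court of Palwick:
  (a) Hollis Iyer resides in Palwick. Satisfied.
  (b) Hollis Iyer resides in Palwick, so this disjunct is met. Satisfied.
  (c) The claim is a consumer claim, not an employment claim; the operative events occurred in Orinhaven, not Palwick; the plaintiff resides in Orinhaven, not Palwick — no alternative holds. Fails.
  (d) The plaintiff resides in Orinhaven, which is not Palwick, which satisfies one of the alternatives. Met.
Only condition (c) fails.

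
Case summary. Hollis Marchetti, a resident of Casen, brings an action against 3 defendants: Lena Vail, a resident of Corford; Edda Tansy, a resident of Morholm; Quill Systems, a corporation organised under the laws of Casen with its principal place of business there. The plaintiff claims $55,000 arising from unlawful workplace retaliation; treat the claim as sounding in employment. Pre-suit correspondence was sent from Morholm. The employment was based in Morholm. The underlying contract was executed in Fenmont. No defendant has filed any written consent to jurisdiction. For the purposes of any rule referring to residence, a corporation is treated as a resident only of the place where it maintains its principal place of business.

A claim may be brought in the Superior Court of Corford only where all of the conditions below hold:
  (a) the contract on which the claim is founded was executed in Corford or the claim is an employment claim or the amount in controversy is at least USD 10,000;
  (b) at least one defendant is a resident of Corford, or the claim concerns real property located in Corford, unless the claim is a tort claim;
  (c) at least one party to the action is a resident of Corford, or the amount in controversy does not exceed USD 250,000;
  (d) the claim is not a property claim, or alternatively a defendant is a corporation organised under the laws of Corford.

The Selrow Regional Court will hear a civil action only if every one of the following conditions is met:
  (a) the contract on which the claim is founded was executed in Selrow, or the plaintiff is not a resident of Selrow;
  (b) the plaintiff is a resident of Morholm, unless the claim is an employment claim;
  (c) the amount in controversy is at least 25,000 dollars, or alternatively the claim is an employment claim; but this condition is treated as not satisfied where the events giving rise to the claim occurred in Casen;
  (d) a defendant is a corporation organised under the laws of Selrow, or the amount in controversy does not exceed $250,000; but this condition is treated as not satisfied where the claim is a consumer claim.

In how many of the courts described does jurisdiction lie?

The Superior Court of Corford:
  (a) The claim is an employment claim, so this disjunct is met. Satisfied.
  (b) Lena Vail resides in Corford — that alternative is enough. Met.
  (c) Lena Vail resides in Corford, so one alternative holds. Met.
  (d) The claim is an employment claim, not a property claim, so this disjunct is met. Satisfied.
  → Jurisdiction lies.
The Selrow Regional Court:
  (a) The plaintiff resides in Casen, which is not Selrow, so this disjunct is met. Met.
  (b) The plaintiff resides in Casen, not Morholm. However, the claim is an employment claim, so the 'unless' proviso supplies this condition. Condition met.
  (c) The amount in controversy is $55,000, which meets the 25,000 dollars floor, which satisfies one of the alternatives. The carve-out does not apply: the operative events occurred in Morholm, not Casen. Met.
  (d) The amount in controversy is USD 55,000, within the USD 250,000 ceiling, so this disjunct is met. The exception is not triggered, since the claim is an employment claim, not a consumer claim. Condition met.
  → Jurisdiction lies.
Courts with jurisdiction: the Superior Court of Corford, the Selrow Regional Court — 2 in total.

2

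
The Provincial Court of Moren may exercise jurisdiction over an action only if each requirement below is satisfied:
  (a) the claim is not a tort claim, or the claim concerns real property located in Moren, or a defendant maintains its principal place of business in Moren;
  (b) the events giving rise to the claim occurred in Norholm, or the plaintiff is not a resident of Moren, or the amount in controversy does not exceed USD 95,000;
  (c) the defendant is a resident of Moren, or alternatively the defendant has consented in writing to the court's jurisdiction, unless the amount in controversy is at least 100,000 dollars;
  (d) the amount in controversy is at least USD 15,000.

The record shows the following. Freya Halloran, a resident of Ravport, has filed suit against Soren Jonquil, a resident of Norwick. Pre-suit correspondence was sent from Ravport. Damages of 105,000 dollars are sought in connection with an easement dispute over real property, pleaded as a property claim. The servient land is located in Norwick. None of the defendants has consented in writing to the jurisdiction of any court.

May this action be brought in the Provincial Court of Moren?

Yes

The Provincial Court of Moren:
  (a) The claim is a property claim, not a tort claim, which satisfies one of the alternatives. Met.
  (b) The plaintiff resides in Ravport, which is not Moren — that alternative is enough. Condition met.
  (c) The defendant resides in Norwick, not Moren; no such written consent has been filed — every alternative fails. But the amount in controversy is USD 105,000, which meets the $100,000 floor, and the 'unless' clause therefore excuses the requirement. Condition met.
  (d) The amount in controversy is 105,000 dollars, which meets the 15,000 dollars floor. Condition met.
  → Jurisdiction lies.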